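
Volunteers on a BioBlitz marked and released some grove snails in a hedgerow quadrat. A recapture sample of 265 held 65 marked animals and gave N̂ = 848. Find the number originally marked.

From N = M·C/R: M = N·R / C = 848·65 / 265 = 55120 / 265 = 208.

M = 208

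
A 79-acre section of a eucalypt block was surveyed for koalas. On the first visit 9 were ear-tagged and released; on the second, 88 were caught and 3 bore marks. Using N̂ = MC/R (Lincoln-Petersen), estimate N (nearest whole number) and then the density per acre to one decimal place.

N̂ = 9·88/3 = 792/3 = 264
Density = N̂ / area = 264 / 79 ≈ 3.34 → 3.3 per acre

density ≈ 3.3 koalas per acre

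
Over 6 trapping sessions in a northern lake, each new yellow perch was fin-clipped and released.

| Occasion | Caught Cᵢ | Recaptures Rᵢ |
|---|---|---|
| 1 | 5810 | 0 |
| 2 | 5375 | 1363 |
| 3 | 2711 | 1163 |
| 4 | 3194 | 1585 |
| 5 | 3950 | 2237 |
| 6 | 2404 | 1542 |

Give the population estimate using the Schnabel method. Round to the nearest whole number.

N ≈ 22,910

Marked at large before each occasion: Mᵢ = Σⱼ<ᵢ (Cⱼ − Rⱼ) → M1=0, M2=5810, M3=9822, M4=11370, M5=12979, M6=14692
Σ MᵢCᵢ = 0·5810 + 5810·5375 + 9822·2711 + 11370·3194 + 12979·3950 + 14692·2404 = 0 + 31228750 + 26627442 + 36315780 + 51267050 + 35319568 = 180758590
Σ Rᵢ = 0 + 1363 + 1163 + 1585 + 2237 + 1542 = 7890
N̂ = 180758590 / 7890 ≈ 22909.8 → 22910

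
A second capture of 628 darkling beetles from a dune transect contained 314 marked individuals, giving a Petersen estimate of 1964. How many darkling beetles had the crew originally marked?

M = 982

From N = M·C/R: M = N·R / C = 1964·314 / 628 = 616696 / 628 = 982.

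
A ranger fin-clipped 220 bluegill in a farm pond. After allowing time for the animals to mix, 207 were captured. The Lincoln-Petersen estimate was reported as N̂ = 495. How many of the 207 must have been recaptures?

R = 92

From N = M·C/R: R = M·C / N = 220·207 / 495 = 45540 / 495 = 92.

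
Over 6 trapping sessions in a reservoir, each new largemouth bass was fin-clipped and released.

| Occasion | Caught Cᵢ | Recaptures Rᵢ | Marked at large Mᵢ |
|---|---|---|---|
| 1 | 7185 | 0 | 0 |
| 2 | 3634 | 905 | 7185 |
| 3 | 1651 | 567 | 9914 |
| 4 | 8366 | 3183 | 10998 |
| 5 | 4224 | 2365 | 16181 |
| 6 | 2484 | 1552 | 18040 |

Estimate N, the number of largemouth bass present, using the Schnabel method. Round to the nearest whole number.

Σ MᵢCᵢ = 0·7185 + 7185·3634 + 9914·1651 + 10998·8366 + 16181·4224 + 18040·2484 = 0 + 26110290 + 16368014 + 92009268 + 68348544 + 44811360 = 247647476
Σ Rᵢ = 0 + 905 + 567 + 3183 + 2365 + 1552 = 8572
N̂ = 247647476 / 8572 ≈ 28890.3 → 28890

N ≈ 28,890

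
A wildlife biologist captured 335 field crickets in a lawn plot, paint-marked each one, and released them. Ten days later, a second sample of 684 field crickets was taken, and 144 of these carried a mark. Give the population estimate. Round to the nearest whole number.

N ≈ 1591

N = (335 × 684) / 144 = 229140 / 144 ≈ 1591.2 → 1591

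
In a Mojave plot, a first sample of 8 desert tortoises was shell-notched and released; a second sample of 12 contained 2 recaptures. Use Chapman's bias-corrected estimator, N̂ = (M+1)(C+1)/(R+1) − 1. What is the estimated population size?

N = 38

N̂ = (8+1)(12+1)/(2+1) − 1 = 9·13/3 − 1
= 117/3 − 1 = 39 − 1 = 38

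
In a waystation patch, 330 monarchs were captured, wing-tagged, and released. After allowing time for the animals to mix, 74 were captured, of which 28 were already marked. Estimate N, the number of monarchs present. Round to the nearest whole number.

The marked fraction in the recapture sample should equal the marked fraction in the population: 28/74 = 330/N.
N = (330 × 74) / 28 = 24420 / 28 ≈ 872.1 → 872

N ≈ 872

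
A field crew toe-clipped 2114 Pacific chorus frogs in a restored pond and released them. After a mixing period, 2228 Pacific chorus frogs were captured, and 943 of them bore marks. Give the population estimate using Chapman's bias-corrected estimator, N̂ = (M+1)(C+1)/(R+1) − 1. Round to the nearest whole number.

N ≈ 4993

N̂ = (2114+1)(2228+1)/(943+1) − 1 = 2115·2229/944 − 1
= 4714335/944 − 1 ≈ 4994.0 − 1 ≈ 4993.0 → 4993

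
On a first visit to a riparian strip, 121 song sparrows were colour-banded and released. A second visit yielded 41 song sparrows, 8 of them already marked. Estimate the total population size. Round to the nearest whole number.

N = (121 × 41) / 8 = 4961 / 8 ≈ 620.1 → 620

N ≈ 620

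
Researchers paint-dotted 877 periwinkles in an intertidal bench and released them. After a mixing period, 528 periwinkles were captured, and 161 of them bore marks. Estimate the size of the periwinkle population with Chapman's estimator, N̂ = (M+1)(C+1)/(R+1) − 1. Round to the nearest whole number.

N ≈ 2866

N̂ = (877+1)(528+1)/(161+1) − 1 = 878·529/162 − 1
= 464462/162 − 1 ≈ 2867.0 − 1 ≈ 2866.0 → 2866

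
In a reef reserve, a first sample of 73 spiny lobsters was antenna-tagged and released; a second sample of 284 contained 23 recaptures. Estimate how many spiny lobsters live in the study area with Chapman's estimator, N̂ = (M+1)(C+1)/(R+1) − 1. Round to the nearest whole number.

N̂ = (73+1)(284+1)/(23+1) − 1 = 74·285/24 − 1
= 21090/24 − 1 ≈ 878.8 − 1 ≈ 877.8 → 878

N ≈ 878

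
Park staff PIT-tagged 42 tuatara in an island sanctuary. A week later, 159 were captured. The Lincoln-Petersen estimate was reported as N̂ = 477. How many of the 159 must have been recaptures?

From N = M·C/R: R = M·C / N = 42·159 / 477 = 6678 / 477 = 14.

R = 14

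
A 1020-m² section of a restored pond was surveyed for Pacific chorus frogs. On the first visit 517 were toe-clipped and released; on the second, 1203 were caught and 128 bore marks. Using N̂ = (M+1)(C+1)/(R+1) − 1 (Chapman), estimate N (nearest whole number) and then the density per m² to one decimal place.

density ≈ 4.7 Pacific chorus frogs per m²

N̂ = 518·1204/129 − 1 = 623672/129 − 1 ≈ 4833.7 → 4834
Density = N̂ / area = 4834 / 1020 ≈ 4.74 → 4.7 per m²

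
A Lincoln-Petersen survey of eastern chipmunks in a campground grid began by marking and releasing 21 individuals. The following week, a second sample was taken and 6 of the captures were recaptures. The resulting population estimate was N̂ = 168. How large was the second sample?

C = 48

From N = M·C/R: C = N·R / M = 168·6 / 21 = 1008 / 21 = 48.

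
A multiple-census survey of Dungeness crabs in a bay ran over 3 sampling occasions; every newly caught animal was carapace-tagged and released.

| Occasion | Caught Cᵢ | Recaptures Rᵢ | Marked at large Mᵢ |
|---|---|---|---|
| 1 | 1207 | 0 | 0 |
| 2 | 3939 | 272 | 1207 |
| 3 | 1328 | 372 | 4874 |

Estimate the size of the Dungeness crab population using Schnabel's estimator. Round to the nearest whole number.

Σ MᵢCᵢ = 0·1207 + 1207·3939 + 4874·1328 = 0 + 4754373 + 6472672 = 11227045
Σ Rᵢ = 0 + 272 + 372 = 644
N̂ = 11227045 / 644 ≈ 17433.3 → 17433

N ≈ 17,433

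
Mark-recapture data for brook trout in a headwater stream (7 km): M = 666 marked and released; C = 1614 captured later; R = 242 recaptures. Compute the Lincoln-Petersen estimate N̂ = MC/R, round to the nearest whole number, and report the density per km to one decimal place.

N̂ = 666·1614/242 = 1074924/242 ≈ 4441.8 → 4442
Density = N̂ / area = 4442 / 7 ≈ 634.57 → 634.6 per km

density ≈ 634.6 brook trout per km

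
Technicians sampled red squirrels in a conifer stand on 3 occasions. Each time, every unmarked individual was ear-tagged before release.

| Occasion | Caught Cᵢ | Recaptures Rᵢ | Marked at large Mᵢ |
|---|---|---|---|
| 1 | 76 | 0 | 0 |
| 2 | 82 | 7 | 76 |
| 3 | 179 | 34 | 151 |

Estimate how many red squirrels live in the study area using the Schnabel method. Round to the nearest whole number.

N ≈ 811

Σ MᵢCᵢ = 0·76 + 76·82 + 151·179 = 0 + 6232 + 27029 = 33261
Σ Rᵢ = 0 + 7 + 34 = 41
N̂ = 33261 / 41 ≈ 811.2 → 811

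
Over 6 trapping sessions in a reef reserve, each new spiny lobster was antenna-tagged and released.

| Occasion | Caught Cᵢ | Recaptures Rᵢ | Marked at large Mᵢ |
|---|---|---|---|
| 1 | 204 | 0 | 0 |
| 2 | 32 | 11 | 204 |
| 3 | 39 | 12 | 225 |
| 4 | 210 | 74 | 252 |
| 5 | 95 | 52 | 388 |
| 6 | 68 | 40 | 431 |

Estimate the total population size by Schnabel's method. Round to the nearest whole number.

Σ MᵢCᵢ = 0·204 + 204·32 + 225·39 + 252·210 + 388·95 + 431·68 = 0 + 6528 + 8775 + 52920 + 36860 + 29308 = 134391
Σ Rᵢ = 0 + 11 + 12 + 74 + 52 + 40 = 189
N̂ = 134391 / 189 ≈ 711.1 → 711

N ≈ 711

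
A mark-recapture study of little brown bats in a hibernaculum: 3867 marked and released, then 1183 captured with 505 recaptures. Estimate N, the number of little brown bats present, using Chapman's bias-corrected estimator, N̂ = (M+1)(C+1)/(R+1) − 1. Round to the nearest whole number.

N̂ = (3867+1)(1183+1)/(505+1) − 1 = 3868·1184/506 − 1
= 4579712/506 − 1 ≈ 9050.8 − 1 ≈ 9049.8 → 9050

N ≈ 9050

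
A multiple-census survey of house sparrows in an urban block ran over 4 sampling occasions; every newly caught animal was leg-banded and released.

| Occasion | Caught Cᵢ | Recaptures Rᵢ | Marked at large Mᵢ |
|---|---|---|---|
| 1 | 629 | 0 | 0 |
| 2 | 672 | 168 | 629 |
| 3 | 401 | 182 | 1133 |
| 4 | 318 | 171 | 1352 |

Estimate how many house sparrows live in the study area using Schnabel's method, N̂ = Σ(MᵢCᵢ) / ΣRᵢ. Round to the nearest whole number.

Σ MᵢCᵢ = 0·629 + 629·672 + 1133·401 + 1352·318 = 0 + 422688 + 454333 + 429936 = 1306957
Σ Rᵢ = 0 + 168 + 182 + 171 = 521
N̂ = 1306957 / 521 ≈ 2508.6 → 2509

N ≈ 2509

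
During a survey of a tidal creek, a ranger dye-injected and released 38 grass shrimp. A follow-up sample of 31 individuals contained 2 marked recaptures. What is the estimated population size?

N = 589

If marked individuals mix randomly, R/C ≈ M/N, giving N ≈ M·C/R.
N = (38 × 31) / 2 = 1178 / 2 = 589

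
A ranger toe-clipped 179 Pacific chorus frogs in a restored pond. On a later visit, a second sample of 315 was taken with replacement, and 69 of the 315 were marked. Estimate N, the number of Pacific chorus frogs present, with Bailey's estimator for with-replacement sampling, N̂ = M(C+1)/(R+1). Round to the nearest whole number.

N̂ = 179·(315+1)/(69+1) = 179·316/70 = 56564/70 ≈ 808.1 → 808

N ≈ 808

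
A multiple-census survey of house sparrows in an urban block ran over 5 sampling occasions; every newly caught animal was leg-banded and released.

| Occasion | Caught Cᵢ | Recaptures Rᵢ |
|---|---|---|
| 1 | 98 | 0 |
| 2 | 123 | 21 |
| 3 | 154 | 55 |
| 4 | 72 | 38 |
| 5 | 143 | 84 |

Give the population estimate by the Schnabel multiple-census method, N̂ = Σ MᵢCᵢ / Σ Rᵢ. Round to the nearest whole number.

N ≈ 566

Marked at large before each occasion: Mᵢ = Σⱼ<ᵢ (Cⱼ − Rⱼ) → M1=0, M2=98, M3=200, M4=299, M5=333
Σ MᵢCᵢ = 0·98 + 98·123 + 200·154 + 299·72 + 333·143 = 0 + 12054 + 30800 + 21528 + 47619 = 112001
Σ Rᵢ = 0 + 21 + 55 + 38 + 84 = 198
N̂ = 112001 / 198 ≈ 565.7 → 566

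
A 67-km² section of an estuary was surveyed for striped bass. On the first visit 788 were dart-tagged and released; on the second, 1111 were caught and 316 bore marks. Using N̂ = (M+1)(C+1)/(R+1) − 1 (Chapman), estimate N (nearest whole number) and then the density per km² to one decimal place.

N̂ = 789·1112/317 − 1 = 877368/317 − 1 ≈ 2766.7 → 2767
Density = N̂ / area = 2767 / 67 ≈ 41.30 → 41.3 per km²

density ≈ 41.3 striped bass per km²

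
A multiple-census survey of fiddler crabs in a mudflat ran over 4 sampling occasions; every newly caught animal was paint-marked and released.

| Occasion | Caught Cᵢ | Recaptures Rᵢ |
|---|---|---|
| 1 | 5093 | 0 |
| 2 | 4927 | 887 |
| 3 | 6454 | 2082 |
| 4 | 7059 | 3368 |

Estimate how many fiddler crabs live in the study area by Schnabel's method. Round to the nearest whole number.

Marked at large before each occasion: Mᵢ = Σⱼ<ᵢ (Cⱼ − Rⱼ) → M1=0, M2=5093, M3=9133, M4=13505
Σ MᵢCᵢ = 0·5093 + 5093·4927 + 9133·6454 + 13505·7059 = 0 + 25093211 + 58944382 + 95331795 = 179369388
Σ Rᵢ = 0 + 887 + 2082 + 3368 = 6337
N̂ = 179369388 / 6337 ≈ 28305.1 → 28305

N ≈ 28,305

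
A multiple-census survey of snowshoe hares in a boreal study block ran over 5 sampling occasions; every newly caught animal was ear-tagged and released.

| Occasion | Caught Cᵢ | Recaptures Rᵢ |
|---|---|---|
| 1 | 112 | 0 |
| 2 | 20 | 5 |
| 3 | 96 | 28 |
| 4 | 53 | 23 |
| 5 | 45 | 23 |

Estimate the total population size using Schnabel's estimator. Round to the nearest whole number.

Marked at large before each occasion: Mᵢ = Σⱼ<ᵢ (Cⱼ − Rⱼ) → M1=0, M2=112, M3=127, M4=195, M5=225
Σ MᵢCᵢ = 0·112 + 112·20 + 127·96 + 195·53 + 225·45 = 0 + 2240 + 12192 + 10335 + 10125 = 34892
Σ Rᵢ = 0 + 5 + 28 + 23 + 23 = 79
N̂ = 34892 / 79 ≈ 441.7 → 442

N ≈ 442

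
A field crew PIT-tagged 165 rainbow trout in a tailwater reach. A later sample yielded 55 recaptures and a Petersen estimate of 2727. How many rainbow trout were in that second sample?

C = 909

From N = M·C/R: C = N·R / M = 2727·55 / 165 = 149985 / 165 = 909.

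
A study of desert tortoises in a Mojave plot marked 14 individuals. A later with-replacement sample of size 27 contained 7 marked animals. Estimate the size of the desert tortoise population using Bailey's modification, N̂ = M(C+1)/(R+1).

N = 49

N̂ = 14·(27+1)/(7+1) = 14·28/8 = 392/8 = 49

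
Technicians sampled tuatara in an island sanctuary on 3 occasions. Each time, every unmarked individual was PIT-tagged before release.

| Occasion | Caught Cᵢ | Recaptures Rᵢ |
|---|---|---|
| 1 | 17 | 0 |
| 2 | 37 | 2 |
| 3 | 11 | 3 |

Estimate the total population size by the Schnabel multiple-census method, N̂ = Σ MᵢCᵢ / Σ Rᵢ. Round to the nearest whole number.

Marked at large before each occasion: Mᵢ = Σⱼ<ᵢ (Cⱼ − Rⱼ) → M1=0, M2=17, M3=52
Σ MᵢCᵢ = 0·17 + 17·37 + 52·11 = 0 + 629 + 572 = 1201
Σ Rᵢ = 0 + 2 + 3 = 5
N̂ = 1201 / 5 ≈ 240.2 → 240

N ≈ 240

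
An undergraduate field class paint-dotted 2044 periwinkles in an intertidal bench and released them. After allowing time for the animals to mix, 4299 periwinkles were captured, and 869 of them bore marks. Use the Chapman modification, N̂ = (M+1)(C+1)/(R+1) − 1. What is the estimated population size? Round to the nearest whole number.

N̂ = (2044+1)(4299+1)/(869+1) − 1 = 2045·4300/870 − 1
= 8793500/870 − 1 ≈ 10107.47 − 1 ≈ 10106.47 → 10106

N ≈ 10,106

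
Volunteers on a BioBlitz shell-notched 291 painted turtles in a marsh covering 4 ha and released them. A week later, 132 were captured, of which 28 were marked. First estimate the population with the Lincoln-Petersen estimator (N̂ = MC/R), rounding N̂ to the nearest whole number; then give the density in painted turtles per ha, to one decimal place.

density ≈ 343.0 painted turtles per ha

N̂ = 291·132/28 = 38412/28 ≈ 1371.9 → 1372
Density = N̂ / area = 1372 / 4 = 343.0 per ha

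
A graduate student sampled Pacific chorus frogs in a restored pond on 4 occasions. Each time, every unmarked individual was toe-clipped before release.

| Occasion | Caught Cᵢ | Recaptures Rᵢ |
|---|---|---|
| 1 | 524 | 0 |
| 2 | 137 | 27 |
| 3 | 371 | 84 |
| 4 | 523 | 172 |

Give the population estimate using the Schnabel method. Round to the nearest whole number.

Marked at large before each occasion: Mᵢ = Σⱼ<ᵢ (Cⱼ − Rⱼ) → M1=0, M2=524, M3=634, M4=921
Σ MᵢCᵢ = 0·524 + 524·137 + 634·371 + 921·523 = 0 + 71788 + 235214 + 481683 = 788685
Σ Rᵢ = 0 + 27 + 84 + 172 = 283
N̂ = 788685 / 283 ≈ 2786.9 → 2787

N ≈ 2787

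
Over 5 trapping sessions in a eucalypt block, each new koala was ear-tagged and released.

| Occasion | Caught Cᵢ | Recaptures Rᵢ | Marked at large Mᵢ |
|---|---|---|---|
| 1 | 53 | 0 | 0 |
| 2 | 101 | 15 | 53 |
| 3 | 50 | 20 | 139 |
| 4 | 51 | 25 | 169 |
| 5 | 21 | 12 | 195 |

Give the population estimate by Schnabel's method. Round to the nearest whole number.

Σ MᵢCᵢ = 0·53 + 53·101 + 139·50 + 169·51 + 195·21 = 0 + 5353 + 6950 + 8619 + 4095 = 25017
Σ Rᵢ = 0 + 15 + 20 + 25 + 12 = 72
N̂ = 25017 / 72 ≈ 347.46 → 347

N ≈ 347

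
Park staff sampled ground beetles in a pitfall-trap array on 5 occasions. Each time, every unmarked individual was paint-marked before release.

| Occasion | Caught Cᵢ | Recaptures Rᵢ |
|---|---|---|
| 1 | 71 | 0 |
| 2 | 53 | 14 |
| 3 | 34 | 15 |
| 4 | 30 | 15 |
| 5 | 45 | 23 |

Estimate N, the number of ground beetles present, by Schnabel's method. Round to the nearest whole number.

Marked at large before each occasion: Mᵢ = Σⱼ<ᵢ (Cⱼ − Rⱼ) → M1=0, M2=71, M3=110, M4=129, M5=144
Σ MᵢCᵢ = 0·71 + 71·53 + 110·34 + 129·30 + 144·45 = 0 + 3763 + 3740 + 3870 + 6480 = 17853
Σ Rᵢ = 0 + 14 + 15 + 15 + 23 = 67
N̂ = 17853 / 67 ≈ 266.46 → 266

N ≈ 266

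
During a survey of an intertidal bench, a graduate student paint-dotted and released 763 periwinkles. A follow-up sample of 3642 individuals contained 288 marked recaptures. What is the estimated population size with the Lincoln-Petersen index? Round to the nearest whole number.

N ≈ 9649

N = (763 × 3642) / 288 = 2778846 / 288 ≈ 9648.8 → 9649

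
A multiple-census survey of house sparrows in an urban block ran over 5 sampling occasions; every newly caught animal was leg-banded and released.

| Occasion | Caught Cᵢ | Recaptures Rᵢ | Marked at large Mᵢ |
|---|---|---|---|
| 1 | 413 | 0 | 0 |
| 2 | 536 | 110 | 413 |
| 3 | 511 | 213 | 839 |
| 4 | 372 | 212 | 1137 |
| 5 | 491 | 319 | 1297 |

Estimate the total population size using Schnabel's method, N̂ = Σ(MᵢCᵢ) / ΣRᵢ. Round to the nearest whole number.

N ≈ 2002

Σ MᵢCᵢ = 0·413 + 413·536 + 839·511 + 1137·372 + 1297·491 = 0 + 221368 + 428729 + 422964 + 636827 = 1709888
Σ Rᵢ = 0 + 110 + 213 + 212 + 319 = 854
N̂ = 1709888 / 854 ≈ 2002.2 → 2002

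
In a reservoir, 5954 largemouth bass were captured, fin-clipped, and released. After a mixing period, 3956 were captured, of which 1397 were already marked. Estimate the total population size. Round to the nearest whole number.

N ≈ 16,860

N = (5954 × 3956) / 1397 = 23554024 / 1397 ≈ 16860.4 → 16860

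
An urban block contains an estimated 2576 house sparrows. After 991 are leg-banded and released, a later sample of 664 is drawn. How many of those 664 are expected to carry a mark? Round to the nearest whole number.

expected recaptures ≈ 255

The marked fraction of the population is 991/2576, so in a sample of 664 expect C·(M/N) marked.
E[R] = 991 × 664 / 2576 = 658024 / 2576 ≈ 255.4 → 255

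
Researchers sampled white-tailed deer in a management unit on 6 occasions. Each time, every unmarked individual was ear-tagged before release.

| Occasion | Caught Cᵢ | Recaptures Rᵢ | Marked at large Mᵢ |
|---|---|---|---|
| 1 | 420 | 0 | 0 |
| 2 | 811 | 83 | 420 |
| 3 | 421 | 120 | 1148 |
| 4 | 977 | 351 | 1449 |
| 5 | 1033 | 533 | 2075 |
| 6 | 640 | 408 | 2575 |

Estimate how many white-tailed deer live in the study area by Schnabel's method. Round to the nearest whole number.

N ≈ 4034

Σ MᵢCᵢ = 0·420 + 420·811 + 1148·421 + 1449·977 + 2075·1033 + 2575·640 = 0 + 340620 + 483308 + 1415673 + 2143475 + 1648000 = 6031076
Σ Rᵢ = 0 + 83 + 120 + 351 + 533 + 408 = 1495
N̂ = 6031076 / 1495 ≈ 4034.2 → 4034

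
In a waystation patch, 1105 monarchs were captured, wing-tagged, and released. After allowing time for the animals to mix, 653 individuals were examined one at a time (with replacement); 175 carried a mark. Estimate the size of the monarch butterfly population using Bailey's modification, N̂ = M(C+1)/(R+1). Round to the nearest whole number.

N̂ = 1105·(653+1)/(175+1) = 1105·654/176 = 722670/176 ≈ 4106.1 → 4106

N ≈ 4106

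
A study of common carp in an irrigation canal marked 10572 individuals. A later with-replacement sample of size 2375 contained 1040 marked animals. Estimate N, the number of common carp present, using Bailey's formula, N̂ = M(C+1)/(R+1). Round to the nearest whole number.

N̂ = 10572·(2375+1)/(1040+1) = 10572·2376/1041 = 25119072/1041 ≈ 24129.8 → 24130

N ≈ 24,130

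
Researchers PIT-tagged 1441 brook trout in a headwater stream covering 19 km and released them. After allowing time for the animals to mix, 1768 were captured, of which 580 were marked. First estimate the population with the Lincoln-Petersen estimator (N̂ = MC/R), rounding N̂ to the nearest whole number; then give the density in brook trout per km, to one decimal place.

N̂ = 1441·1768/580 = 2547688/580 ≈ 4392.6 → 4393
Density = N̂ / area = 4393 / 19 ≈ 231.21 → 231.2 per km

density ≈ 231.2 brook trout per km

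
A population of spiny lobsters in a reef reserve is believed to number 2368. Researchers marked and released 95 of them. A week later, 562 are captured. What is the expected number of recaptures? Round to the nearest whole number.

The marked fraction of the population is 95/2368, so in a sample of 562 expect C·(M/N) marked.
E[R] = 95 × 562 / 2368 = 53390 / 2368 ≈ 22.5 → 23

expected recaptures ≈ 23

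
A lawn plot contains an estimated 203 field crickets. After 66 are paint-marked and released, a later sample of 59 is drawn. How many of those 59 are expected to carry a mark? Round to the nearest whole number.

expected recaptures ≈ 19

Expected recaptures E[R] = M·C / N.
E[R] = 66 × 59 / 203 = 3894 / 203 ≈ 19.2 → 19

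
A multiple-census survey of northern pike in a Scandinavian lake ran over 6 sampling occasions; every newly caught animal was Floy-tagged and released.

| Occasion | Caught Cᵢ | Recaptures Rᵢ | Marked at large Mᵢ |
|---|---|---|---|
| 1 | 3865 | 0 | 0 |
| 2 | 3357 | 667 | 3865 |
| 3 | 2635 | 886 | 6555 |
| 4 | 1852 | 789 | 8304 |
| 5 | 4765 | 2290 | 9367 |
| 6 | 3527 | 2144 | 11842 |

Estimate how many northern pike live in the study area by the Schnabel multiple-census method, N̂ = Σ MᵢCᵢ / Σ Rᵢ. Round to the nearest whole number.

Σ MᵢCᵢ = 0·3865 + 3865·3357 + 6555·2635 + 8304·1852 + 9367·4765 + 11842·3527 = 0 + 12974805 + 17272425 + 15379008 + 44633755 + 41766734 = 132026727
Σ Rᵢ = 0 + 667 + 886 + 789 + 2290 + 2144 = 6776
N̂ = 132026727 / 6776 ≈ 19484.46 → 19484

N ≈ 19,484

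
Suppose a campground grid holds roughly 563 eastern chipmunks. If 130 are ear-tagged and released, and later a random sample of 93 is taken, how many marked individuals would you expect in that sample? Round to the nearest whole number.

expected recaptures ≈ 21

Expected recaptures E[R] = M·C / N.
E[R] = 130 × 93 / 563 = 12090 / 563 ≈ 21.47 → 21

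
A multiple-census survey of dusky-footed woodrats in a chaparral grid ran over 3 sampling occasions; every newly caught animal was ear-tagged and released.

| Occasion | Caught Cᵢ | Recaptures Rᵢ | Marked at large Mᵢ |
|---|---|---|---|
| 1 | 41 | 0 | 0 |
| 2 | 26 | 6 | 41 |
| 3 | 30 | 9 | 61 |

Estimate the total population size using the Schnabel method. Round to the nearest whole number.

N ≈ 193

Σ MᵢCᵢ = 0·41 + 41·26 + 61·30 = 0 + 1066 + 1830 = 2896
Σ Rᵢ = 0 + 6 + 9 = 15
N̂ = 2896 / 15 ≈ 193.1 → 193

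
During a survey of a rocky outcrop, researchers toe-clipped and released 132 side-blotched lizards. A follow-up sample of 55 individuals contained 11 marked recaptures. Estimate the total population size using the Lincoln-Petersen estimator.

N = 660

N = (132 × 55) / 11 = 7260 / 11 = 660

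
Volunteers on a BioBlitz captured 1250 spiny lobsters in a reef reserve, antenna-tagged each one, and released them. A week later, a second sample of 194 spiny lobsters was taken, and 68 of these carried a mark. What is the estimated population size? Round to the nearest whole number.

If marked individuals mix randomly, R/C ≈ M/N, giving N ≈ M·C/R.
N = (1250 × 194) / 68 = 242500 / 68 ≈ 3566.2 → 3566

N ≈ 3566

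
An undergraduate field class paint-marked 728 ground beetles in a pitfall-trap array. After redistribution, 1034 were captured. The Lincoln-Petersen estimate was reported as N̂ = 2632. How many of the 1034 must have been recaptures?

R = 286

From N = M·C/R: R = M·C / N = 728·1034 / 2632 = 752752 / 2632 = 286.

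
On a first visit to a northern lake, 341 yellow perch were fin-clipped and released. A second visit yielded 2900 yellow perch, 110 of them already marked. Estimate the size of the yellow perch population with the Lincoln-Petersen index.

The marked fraction in the recapture sample should equal the marked fraction in the population: 110/2900 = 341/N.
N = (341 × 2900) / 110 = 988900 / 110 = 8990

N = 8990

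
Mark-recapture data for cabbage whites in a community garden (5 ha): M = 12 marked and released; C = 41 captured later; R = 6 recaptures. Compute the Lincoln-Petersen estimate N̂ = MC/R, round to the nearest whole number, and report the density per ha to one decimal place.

N̂ = 12·41/6 = 492/6 = 82
Density = N̂ / area = 82 / 5 ≈ 16.40 → 16.4 per ha

density ≈ 16.4 cabbage whites per ha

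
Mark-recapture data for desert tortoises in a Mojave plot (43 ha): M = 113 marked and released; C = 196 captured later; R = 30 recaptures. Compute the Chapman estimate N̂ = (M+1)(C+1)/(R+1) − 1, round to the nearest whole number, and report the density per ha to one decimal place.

density ≈ 16.8 desert tortoises per ha

N̂ = 114·197/31 − 1 = 22458/31 − 1 ≈ 723.45 → 723
Density = N̂ / area = 723 / 43 ≈ 16.81 → 16.8 per ha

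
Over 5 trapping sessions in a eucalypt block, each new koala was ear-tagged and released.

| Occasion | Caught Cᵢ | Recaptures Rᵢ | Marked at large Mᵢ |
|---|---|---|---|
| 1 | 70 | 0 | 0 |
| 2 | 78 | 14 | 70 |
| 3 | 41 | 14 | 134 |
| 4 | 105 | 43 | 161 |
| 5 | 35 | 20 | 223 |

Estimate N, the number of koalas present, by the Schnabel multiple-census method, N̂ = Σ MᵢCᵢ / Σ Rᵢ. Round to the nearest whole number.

N ≈ 392

Σ MᵢCᵢ = 0·70 + 70·78 + 134·41 + 161·105 + 223·35 = 0 + 5460 + 5494 + 16905 + 7805 = 35664
Σ Rᵢ = 0 + 14 + 14 + 43 + 20 = 91
N̂ = 35664 / 91 ≈ 391.9 → 392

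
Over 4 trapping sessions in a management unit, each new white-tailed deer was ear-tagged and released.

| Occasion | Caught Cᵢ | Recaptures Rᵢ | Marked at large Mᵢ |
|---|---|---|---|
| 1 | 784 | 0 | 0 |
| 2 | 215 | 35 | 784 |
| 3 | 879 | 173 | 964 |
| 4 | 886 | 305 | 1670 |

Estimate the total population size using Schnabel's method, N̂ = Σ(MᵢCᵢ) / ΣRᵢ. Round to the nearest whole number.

N ≈ 4865

Σ MᵢCᵢ = 0·784 + 784·215 + 964·879 + 1670·886 = 0 + 168560 + 847356 + 1479620 = 2495536
Σ Rᵢ = 0 + 35 + 173 + 305 = 513
N̂ = 2495536 / 513 ≈ 4864.6 → 4865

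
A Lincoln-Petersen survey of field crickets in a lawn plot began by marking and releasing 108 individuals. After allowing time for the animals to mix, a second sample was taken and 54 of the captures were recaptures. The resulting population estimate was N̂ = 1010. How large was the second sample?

From N = M·C/R: C = N·R / M = 1010·54 / 108 = 54540 / 108 = 505.

C = 505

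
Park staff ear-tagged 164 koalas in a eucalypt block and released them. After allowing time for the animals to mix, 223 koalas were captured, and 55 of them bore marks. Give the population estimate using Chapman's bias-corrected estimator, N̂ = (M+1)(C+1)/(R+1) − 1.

N̂ = (164+1)(223+1)/(55+1) − 1 = 165·224/56 − 1
= 36960/56 − 1 = 660 − 1 = 659

N = 659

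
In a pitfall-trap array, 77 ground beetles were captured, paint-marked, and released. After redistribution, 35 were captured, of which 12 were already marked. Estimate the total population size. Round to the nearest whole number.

N ≈ 225

N = (77 × 35) / 12 = 2695 / 12 ≈ 224.6 → 225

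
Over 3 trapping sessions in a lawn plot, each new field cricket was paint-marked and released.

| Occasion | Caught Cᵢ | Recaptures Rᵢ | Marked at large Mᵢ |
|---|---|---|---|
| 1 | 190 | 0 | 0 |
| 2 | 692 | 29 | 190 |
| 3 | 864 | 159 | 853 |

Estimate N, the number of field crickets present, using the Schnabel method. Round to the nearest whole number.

Σ MᵢCᵢ = 0·190 + 190·692 + 853·864 = 0 + 131480 + 736992 = 868472
Σ Rᵢ = 0 + 29 + 159 = 188
N̂ = 868472 / 188 ≈ 4619.5 → 4620

N ≈ 4620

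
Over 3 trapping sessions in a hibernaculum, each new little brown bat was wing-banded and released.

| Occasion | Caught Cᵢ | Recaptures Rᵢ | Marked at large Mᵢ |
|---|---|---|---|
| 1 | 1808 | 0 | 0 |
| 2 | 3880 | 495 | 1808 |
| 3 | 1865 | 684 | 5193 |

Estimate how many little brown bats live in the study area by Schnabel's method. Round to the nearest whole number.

N ≈ 14,165

Σ MᵢCᵢ = 0·1808 + 1808·3880 + 5193·1865 = 0 + 7015040 + 9684945 = 16699985
Σ Rᵢ = 0 + 495 + 684 = 1179
N̂ = 16699985 / 1179 ≈ 14164.5 → 14165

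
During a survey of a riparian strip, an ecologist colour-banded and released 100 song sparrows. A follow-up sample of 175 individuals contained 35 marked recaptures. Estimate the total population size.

If marked individuals mix randomly, R/C ≈ M/N, giving N ≈ M·C/R.
N = (100 × 175) / 35 = 17500 / 35 = 500

N = 500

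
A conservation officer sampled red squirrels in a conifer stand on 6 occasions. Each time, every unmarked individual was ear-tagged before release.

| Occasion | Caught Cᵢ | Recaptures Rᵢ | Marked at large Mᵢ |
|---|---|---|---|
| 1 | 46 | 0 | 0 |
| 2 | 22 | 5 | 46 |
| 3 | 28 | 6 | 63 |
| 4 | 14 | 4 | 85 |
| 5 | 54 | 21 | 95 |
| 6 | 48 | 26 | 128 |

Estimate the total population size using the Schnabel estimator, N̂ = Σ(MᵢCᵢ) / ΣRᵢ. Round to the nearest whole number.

Σ MᵢCᵢ = 0·46 + 46·22 + 63·28 + 85·14 + 95·54 + 128·48 = 0 + 1012 + 1764 + 1190 + 5130 + 6144 = 15240
Σ Rᵢ = 0 + 5 + 6 + 4 + 21 + 26 = 62
N̂ = 15240 / 62 ≈ 245.8 → 246

N ≈ 246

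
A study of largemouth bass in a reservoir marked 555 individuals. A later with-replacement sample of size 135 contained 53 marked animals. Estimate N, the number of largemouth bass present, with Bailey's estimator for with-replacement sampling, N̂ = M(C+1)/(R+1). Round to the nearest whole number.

N̂ = 555·(135+1)/(53+1) = 555·136/54 = 75480/54 ≈ 1397.8 → 1398

N ≈ 1398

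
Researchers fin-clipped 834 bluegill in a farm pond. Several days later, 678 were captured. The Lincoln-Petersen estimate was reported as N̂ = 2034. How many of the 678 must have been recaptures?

R = 278

From N = M·C/R: R = M·C / N = 834·678 / 2034 = 565452 / 2034 = 278.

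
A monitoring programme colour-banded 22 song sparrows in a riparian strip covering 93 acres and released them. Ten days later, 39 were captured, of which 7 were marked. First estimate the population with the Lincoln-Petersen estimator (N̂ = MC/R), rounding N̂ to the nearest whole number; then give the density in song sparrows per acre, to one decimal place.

density ≈ 1.3 song sparrows per acre

N̂ = 22·39/7 = 858/7 ≈ 122.6 → 123
Density = N̂ / area = 123 / 93 ≈ 1.32 → 1.3 per acre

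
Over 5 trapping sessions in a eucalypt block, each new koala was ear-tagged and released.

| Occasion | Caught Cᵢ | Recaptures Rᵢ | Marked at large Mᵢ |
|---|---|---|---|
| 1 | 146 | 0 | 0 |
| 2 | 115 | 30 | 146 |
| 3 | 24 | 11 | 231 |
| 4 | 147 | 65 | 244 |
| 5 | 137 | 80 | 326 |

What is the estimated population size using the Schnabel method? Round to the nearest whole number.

Σ MᵢCᵢ = 0·146 + 146·115 + 231·24 + 244·147 + 326·137 = 0 + 16790 + 5544 + 35868 + 44662 = 102864
Σ Rᵢ = 0 + 30 + 11 + 65 + 80 = 186
N̂ = 102864 / 186 ≈ 553.0 → 553

N ≈ 553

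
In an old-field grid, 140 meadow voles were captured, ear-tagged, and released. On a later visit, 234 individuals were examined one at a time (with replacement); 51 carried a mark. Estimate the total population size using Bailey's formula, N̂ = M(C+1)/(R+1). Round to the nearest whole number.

N̂ = 140·(234+1)/(51+1) = 140·235/52 = 32900/52 ≈ 632.7 → 633

N ≈ 633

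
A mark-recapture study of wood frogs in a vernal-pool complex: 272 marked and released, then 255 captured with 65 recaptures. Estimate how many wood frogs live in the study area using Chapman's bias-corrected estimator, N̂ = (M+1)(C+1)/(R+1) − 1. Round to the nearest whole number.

N ≈ 1058

N̂ = (272+1)(255+1)/(65+1) − 1 = 273·256/66 − 1
= 69888/66 − 1 ≈ 1058.9 − 1 ≈ 1057.9 → 1058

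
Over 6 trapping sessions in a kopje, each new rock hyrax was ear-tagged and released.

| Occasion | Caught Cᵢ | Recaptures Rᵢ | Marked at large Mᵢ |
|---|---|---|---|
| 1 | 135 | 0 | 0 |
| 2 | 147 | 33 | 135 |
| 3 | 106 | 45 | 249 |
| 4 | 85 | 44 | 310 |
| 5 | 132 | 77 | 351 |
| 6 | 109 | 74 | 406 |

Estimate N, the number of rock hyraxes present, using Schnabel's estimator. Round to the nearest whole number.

N ≈ 598

Σ MᵢCᵢ = 0·135 + 135·147 + 249·106 + 310·85 + 351·132 + 406·109 = 0 + 19845 + 26394 + 26350 + 46332 + 44254 = 163175
Σ Rᵢ = 0 + 33 + 45 + 44 + 77 + 74 = 273
N̂ = 163175 / 273 ≈ 597.7 → 598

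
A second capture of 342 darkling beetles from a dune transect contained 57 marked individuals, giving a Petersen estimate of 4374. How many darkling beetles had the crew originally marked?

From N = M·C/R: M = N·R / C = 4374·57 / 342 = 249318 / 342 = 729.

M = 729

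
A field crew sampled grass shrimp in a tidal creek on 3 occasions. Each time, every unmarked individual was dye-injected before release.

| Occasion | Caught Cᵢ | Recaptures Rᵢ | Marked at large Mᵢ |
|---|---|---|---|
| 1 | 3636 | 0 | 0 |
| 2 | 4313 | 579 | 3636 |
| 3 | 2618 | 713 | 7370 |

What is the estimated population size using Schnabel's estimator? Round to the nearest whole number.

Σ MᵢCᵢ = 0·3636 + 3636·4313 + 7370·2618 = 0 + 15682068 + 19294660 = 34976728
Σ Rᵢ = 0 + 579 + 713 = 1292
N̂ = 34976728 / 1292 ≈ 27071.8 → 27072

N ≈ 27,072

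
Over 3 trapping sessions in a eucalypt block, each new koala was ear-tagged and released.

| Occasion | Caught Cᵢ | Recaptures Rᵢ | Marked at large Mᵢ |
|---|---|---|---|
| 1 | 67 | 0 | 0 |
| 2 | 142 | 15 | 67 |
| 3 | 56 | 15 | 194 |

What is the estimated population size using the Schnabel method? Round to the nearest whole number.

N ≈ 679

Σ MᵢCᵢ = 0·67 + 67·142 + 194·56 = 0 + 9514 + 10864 = 20378
Σ Rᵢ = 0 + 15 + 15 = 30
N̂ = 20378 / 30 ≈ 679.3 → 679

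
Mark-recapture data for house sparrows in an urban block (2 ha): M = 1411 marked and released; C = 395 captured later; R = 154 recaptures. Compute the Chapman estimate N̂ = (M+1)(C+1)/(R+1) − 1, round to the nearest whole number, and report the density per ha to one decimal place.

N̂ = 1412·396/155 − 1 = 559152/155 − 1 ≈ 3606.4 → 3606
Density = N̂ / area = 3606 / 2 = 1803.0 per ha

density ≈ 1803.0 house sparrows per ha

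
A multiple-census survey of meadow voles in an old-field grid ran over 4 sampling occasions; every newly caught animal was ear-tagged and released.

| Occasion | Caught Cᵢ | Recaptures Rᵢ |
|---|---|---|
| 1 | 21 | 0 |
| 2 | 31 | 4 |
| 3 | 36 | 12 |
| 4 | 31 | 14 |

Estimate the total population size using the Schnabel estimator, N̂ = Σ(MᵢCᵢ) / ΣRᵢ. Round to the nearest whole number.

N ≈ 154

Marked at large before each occasion: Mᵢ = Σⱼ<ᵢ (Cⱼ − Rⱼ) → M1=0, M2=21, M3=48, M4=72
Σ MᵢCᵢ = 0·21 + 21·31 + 48·36 + 72·31 = 0 + 651 + 1728 + 2232 = 4611
Σ Rᵢ = 0 + 4 + 12 + 14 = 30
N̂ = 4611 / 30 ≈ 153.7 → 154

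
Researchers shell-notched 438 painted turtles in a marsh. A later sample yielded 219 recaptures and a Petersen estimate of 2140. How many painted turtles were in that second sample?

From N = M·C/R: C = N·R / M = 2140·219 / 438 = 468660 / 438 = 1070.

C = 1070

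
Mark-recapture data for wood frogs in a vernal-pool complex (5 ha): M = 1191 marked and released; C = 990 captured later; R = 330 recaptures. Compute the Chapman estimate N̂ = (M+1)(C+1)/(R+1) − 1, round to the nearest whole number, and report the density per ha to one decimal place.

N̂ = 1192·991/331 − 1 = 1181272/331 − 1 ≈ 3567.8 → 3568
Density = N̂ / area = 3568 / 5 ≈ 713.60 → 713.6 per ha

density ≈ 713.6 wood frogs per ha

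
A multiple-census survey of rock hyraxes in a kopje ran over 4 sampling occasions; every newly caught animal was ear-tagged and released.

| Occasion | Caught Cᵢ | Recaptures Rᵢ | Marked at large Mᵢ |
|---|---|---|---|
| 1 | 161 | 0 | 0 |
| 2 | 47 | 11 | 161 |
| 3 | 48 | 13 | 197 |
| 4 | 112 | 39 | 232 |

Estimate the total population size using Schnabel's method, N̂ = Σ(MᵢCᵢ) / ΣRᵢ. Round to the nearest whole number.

N ≈ 683

Σ MᵢCᵢ = 0·161 + 161·47 + 197·48 + 232·112 = 0 + 7567 + 9456 + 25984 = 43007
Σ Rᵢ = 0 + 11 + 13 + 39 = 63
N̂ = 43007 / 63 ≈ 682.7 → 683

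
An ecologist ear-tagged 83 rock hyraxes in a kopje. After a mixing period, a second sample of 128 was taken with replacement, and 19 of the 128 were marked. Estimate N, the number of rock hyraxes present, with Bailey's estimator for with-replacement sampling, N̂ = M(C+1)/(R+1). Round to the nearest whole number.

N ≈ 535

N̂ = 83·(128+1)/(19+1) = 83·129/20 = 10707/20 ≈ 535.4 → 535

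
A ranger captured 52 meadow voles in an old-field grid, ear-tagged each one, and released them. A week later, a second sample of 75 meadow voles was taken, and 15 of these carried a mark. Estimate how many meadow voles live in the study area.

N = (52 × 75) / 15 = 3900 / 15 = 260

N = 260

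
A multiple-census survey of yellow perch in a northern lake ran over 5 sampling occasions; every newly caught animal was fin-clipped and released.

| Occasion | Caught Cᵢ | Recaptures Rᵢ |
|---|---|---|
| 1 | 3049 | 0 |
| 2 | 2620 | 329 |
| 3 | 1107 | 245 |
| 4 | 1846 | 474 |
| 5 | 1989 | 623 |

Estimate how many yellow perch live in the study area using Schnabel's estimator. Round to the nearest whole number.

Marked at large before each occasion: Mᵢ = Σⱼ<ᵢ (Cⱼ − Rⱼ) → M1=0, M2=3049, M3=5340, M4=6202, M5=7574
Σ MᵢCᵢ = 0·3049 + 3049·2620 + 5340·1107 + 6202·1846 + 7574·1989 = 0 + 7988380 + 5911380 + 11448892 + 15064686 = 40413338
Σ Rᵢ = 0 + 329 + 245 + 474 + 623 = 1671
N̂ = 40413338 / 1671 ≈ 24185.1 → 24185

N ≈ 24,185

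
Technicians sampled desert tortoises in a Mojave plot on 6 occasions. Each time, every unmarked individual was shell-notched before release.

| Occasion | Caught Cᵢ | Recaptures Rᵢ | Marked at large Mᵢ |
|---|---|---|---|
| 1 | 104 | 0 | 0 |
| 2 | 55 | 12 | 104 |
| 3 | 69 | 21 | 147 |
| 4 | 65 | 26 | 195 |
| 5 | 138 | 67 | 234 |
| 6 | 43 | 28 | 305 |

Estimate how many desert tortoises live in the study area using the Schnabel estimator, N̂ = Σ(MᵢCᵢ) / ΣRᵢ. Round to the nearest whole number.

Σ MᵢCᵢ = 0·104 + 104·55 + 147·69 + 195·65 + 234·138 + 305·43 = 0 + 5720 + 10143 + 12675 + 32292 + 13115 = 73945
Σ Rᵢ = 0 + 12 + 21 + 26 + 67 + 28 = 154
N̂ = 73945 / 154 ≈ 480.2 → 480

N ≈ 480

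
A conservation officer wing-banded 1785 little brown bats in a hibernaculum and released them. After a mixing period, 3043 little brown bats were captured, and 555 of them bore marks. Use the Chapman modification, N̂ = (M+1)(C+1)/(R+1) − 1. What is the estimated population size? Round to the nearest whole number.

N̂ = (1785+1)(3043+1)/(555+1) − 1 = 1786·3044/556 − 1
= 5436584/556 − 1 ≈ 9778.0 − 1 ≈ 9777.0 → 9777

N ≈ 9777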